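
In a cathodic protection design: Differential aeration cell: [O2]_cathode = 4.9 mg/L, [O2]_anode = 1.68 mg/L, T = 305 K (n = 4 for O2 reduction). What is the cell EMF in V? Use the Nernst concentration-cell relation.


Apply the Nernst concentration-cell relation: E = (RT/nF)*ln(C_cathode/C_anode)
RT/nF = 8.314*305/(4*96485) = 0.00657037 V
ln(4.9/1.68) = 1.07044
E = 0.00657037 * 1.07044 = 0.00703 V

0.00703 V


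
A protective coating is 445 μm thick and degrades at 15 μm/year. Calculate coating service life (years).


Service life = thickness / degradation rate
Life = 445 / 15 = 29.7 years

29.7 years


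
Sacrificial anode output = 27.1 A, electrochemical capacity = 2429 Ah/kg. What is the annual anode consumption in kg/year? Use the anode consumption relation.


Annual consumption = current * hours per year / capacity
Rate = 27.1 * 8760 / 2429 = 97.7 kg/year

97.7 kg/year


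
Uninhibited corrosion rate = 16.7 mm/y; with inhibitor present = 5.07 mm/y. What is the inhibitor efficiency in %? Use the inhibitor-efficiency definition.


Apply the inhibitor-efficiency definition: IE = (CR_blank − CR_inh)/CR_blank × 100
IE = (16.7 − 5.07) / 16.7 × 100
IE = 11.63 / 16.7 × 100 = 69.6 %

69.6 %


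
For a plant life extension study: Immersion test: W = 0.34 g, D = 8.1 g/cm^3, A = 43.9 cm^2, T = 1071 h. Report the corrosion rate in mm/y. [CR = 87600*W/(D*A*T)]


Apply the mm/y weight-loss relation: CR = 87600 * W / (D * A * T)
Numerator: 87600 * 0.34 = 29784.0
Denominator: 8.1 * 43.9 * 1071 = 380836.89
CR = 29784.0 / 380836.89 = 0.078207 mm/y

0.078207 mm/y


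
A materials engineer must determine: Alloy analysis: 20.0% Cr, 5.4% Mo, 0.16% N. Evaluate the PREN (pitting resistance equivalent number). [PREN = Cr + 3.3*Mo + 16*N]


Apply the PREN formula: PREN = Cr + 3.3*Mo + 16*N
PREN = 20.0 + 3.3*5.4 + 16*0.16
PREN = 20.0 + 17.82 + 2.56 = 40.38

40.38


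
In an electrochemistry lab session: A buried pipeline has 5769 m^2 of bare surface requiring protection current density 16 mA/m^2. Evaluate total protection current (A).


I = area * current density, then convert mA → A (÷1000)
I = 5769 * 16 / 1000 = 92.3 A

92.3 A


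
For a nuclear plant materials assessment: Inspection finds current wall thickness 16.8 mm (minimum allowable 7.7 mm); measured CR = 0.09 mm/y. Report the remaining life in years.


Apply the remaining-life relation: RL = (t_current − t_min) / CR
RL = (16.8 − 7.7) / 0.09 = 9.1 / 0.09 = 101.1 years

101.1 years


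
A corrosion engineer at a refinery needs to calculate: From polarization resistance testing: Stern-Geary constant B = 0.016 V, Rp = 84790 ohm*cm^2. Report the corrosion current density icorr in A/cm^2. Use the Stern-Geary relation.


Apply the Stern-Geary relation: icorr = B / Rp
icorr = 0.016 / 84790 = 1.887×10^-7 A/cm^2

1.887×10^-7 A/cm^2


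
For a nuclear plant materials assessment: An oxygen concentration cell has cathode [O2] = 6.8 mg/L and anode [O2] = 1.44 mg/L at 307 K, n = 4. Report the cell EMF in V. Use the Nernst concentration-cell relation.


Apply the Nernst concentration-cell relation: E = (RT/nF)*ln(C_cathode/C_anode)
RT/nF = 8.314*307/(4*96485) = 0.00661346 V
ln(6.8/1.44) = 1.55228
E = 0.00661346 * 1.55228 = 0.01027 V

0.01027 V


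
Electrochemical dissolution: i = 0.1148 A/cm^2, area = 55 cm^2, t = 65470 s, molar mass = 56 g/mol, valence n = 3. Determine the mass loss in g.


Apply Faraday's law: m = i*A*t*M / (n*F)
Total charge passed Q = i*A*t = 0.1148*55*65470 = 413377.58 C
m = Q*M/(n*F) = 413377.58*56/(3*96485) = 79.9749 g

79.9749 g


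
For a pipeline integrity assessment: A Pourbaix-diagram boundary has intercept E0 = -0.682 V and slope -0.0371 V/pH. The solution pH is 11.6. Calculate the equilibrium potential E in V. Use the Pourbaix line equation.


Apply the Pourbaix line equation: E = E0 + slope*pH
E = -0.682 + (-0.0371)*11.6 = -0.682 + (-0.43036) = -1.11236 V
Rounded to 3 decimal places: E = -1.112 V

-1.112 V


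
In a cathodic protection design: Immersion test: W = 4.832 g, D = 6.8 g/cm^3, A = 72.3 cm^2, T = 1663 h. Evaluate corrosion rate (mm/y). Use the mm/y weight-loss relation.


Apply the mm/y weight-loss relation: CR = 87600 * W / (D * A * T)
Numerator: 87600 * 4.832 = 423283.2
Denominator: 6.8 * 72.3 * 1663 = 817597.32
CR = 423283.2 / 817597.32 = 0.517716 mm/y

0.517716 mm/y


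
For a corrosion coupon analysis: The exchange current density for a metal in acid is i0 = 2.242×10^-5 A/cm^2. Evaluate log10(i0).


i0 = 2.242×10^-5 A/cm^2
log10(i0) = -4.649

-4.649


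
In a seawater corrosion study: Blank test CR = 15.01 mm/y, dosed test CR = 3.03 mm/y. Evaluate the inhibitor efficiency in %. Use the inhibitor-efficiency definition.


Apply the inhibitor-efficiency definition: IE = (CR_blank − CR_inh)/CR_blank × 100
IE = (15.01 − 3.03) / 15.01 × 100
IE = 11.98 / 15.01 × 100 = 79.8 %

79.8 %


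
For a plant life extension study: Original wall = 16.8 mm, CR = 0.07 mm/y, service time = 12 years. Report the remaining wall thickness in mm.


Remaining wall = original − CR × time
t = 16.8 − 0.07*12 = 16.8 − 0.84 = 15.96 mm

15.96 mm


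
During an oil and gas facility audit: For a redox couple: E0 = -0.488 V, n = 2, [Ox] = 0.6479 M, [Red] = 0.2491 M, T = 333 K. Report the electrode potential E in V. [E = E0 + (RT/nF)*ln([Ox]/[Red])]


Apply the Nernst equation: E = E0 + (RT/nF)*ln([Ox]/[Red])
Step 1: RT/nF = 8.314*333/(2*96485) = 0.01434711 V
Step 2: [Ox]/[Red] = 0.6479/0.2491 = 2.600963
Step 3: ln(2.600963) = 0.955882
Step 4: correction = 0.01434711 * 0.955882 = 0.0137 V
E = -0.488 + 0.0137 = -0.4743 V

-0.4743 V


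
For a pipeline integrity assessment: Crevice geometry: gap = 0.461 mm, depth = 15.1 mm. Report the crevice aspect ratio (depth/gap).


Aspect ratio = depth / gap
Ratio = 15.1 / 0.461 = 32.8

32.8


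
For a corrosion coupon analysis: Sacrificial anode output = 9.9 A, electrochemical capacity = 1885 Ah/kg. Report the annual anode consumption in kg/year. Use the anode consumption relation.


Annual consumption = current * hours per year / capacity
Rate = 9.9 * 8760 / 1885 = 46.0 kg/year

46.0 kg/year


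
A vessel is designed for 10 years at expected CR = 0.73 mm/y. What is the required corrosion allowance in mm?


Corrosion allowance = CR × design life
CA = 0.73 * 10 = 7.3 mm

7.3 mm


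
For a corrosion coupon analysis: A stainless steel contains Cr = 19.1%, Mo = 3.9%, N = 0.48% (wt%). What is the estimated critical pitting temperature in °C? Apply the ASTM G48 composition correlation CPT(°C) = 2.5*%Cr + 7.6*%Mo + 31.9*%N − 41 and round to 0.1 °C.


Apply the ASTM G48 empirical CPT estimate: CPT(°C) = 2.5*%Cr + 7.6*%Mo + 31.9*%N − 41
2.5*19.1 = 47.75; 7.6*3.9 = 29.64; 31.9*0.48 = 15.312
CPT = 47.75 + 29.64 + 15.312 − 41 = 51.702 °C
Rounded to 0.1 °C: CPT ≈ 51.7 °C

51.7 °C


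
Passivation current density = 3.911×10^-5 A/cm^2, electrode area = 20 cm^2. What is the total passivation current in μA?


I = i_pass * A, then convert A → μA (×10^6)
I = 3.911×10^-5 * 20 * 10^6 = 782.2 μA

782.2 μA


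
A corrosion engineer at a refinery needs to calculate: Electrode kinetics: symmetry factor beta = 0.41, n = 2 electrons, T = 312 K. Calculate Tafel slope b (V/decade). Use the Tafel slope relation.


Apply the Tafel slope relation: b = 2.303*R*T/(beta*n*F)
Numerator: 2.303 * 8.314 * 312 = 5973.91
Denominator: 0.41 * 2 * 96485 = 79117.7
b = 5973.91 / 79117.7 = 0.076 V/decade

0.076 V/decade


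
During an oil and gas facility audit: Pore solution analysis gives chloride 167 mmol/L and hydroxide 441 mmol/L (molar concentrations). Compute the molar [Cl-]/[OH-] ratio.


Threshold parameter = [Cl-] / [OH-] (molar basis; both in mmol/L, so units cancel)
Ratio = 167 / 441 = 0.38

0.38


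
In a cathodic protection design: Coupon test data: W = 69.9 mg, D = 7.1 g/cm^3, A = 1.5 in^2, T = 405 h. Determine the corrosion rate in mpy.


Apply the mpy weight-loss relation: CR = 534 * W / (D * A * T)
Numerator: 534 * 69.9 = 37326.6
Denominator: 7.1 * 1.5 * 405 = 4313.25
CR = 37326.6 / 4313.25 = 8.6539 mpy

8.6539 mpy


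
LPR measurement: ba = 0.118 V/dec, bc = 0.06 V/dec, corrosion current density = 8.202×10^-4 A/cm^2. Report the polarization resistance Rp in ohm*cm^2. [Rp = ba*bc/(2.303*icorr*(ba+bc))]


Apply the Stern-Geary equation: Rp = ba*bc / (2.303*icorr*(ba+bc))
ba*bc = 0.118*0.06 = 0.00708
ba+bc = 0.178; 2.303*icorr*(ba+bc) = 2.303*8.202×10^-4*0.178 = 3.3622787×10^-4
Rp = 0.00708 / 3.3622787×10^-4 = 21.1 ohm*cm^2

21.1 ohm*cm^2


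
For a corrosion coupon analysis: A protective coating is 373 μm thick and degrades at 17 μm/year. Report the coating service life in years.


Service life = thickness / degradation rate
Life = 373 / 17 = 21.9 years

21.9 years


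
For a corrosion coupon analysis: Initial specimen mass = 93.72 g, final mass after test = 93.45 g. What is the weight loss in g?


Weight loss = initial − final
WL = 93.72 − 93.45 = 0.27 g

0.27 g


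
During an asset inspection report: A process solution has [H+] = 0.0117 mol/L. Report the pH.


pH = −log10[H+]
pH = −log10(0.0117) = 1.93

1.93


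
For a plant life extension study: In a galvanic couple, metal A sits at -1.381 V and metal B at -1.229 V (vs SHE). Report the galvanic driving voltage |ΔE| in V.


Driving voltage is the absolute potential difference.
|ΔE| = |-1.381 − (-1.229)| = 0.152 V

0.152 V


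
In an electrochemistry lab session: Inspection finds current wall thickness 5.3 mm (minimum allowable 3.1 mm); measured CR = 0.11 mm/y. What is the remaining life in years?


Apply the remaining-life relation: RL = (t_current − t_min) / CR
RL = (5.3 − 3.1) / 0.11 = 2.2 / 0.11 = 20.0 years

20.0 years


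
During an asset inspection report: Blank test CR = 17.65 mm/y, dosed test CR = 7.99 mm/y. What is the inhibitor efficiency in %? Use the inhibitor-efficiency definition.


Apply the inhibitor-efficiency definition: IE = (CR_blank − CR_inh)/CR_blank × 100
IE = (17.65 − 7.99) / 17.65 × 100
IE = 9.66 / 17.65 × 100 = 54.7 %

54.7 %


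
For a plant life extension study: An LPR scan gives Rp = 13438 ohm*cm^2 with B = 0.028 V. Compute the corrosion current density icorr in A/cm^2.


Apply the Stern-Geary relation: icorr = B / Rp
icorr = 0.028 / 13438 = 2.084×10^-6 A/cm^2

2.084×10^-6 A/cm^2


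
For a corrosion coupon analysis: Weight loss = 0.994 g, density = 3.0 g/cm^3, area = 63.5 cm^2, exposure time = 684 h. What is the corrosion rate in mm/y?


Apply the mm/y weight-loss relation: CR = 87600 * W / (D * A * T)
Numerator: 87600 * 0.994 = 87074.4
Denominator: 3.0 * 63.5 * 684 = 130302.0
CR = 87074.4 / 130302.0 = 0.668251 mm/y

0.668251 mm/y


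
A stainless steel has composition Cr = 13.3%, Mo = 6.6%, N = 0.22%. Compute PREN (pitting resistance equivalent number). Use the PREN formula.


Apply the PREN formula: PREN = Cr + 3.3*Mo + 16*N
PREN = 13.3 + 3.3*6.6 + 16*0.22
PREN = 13.3 + 21.78 + 3.52 = 38.6

38.6


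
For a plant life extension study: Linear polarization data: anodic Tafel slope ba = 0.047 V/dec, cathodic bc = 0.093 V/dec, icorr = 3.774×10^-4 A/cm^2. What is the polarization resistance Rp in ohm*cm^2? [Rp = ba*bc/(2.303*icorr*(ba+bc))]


Apply the Stern-Geary equation: Rp = ba*bc / (2.303*icorr*(ba+bc))
ba*bc = 0.047*0.093 = 0.004371
ba+bc = 0.14; 2.303*icorr*(ba+bc) = 2.303*3.774×10^-4*0.14 = 1.2168131×10^-4
Rp = 0.004371 / 1.2168131×10^-4 = 35.92 ohm*cm^2

35.92 ohm*cm^2


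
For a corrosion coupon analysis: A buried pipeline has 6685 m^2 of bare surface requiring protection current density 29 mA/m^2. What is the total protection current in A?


I = area * current density, then convert mA → A (÷1000)
I = 6685 * 29 / 1000 = 193.87 A

193.87 A


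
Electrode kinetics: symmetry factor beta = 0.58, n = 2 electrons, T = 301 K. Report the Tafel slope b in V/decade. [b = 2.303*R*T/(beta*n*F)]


Apply the Tafel slope relation: b = 2.303*R*T/(beta*n*F)
Numerator: 2.303 * 8.314 * 301 = 5763.29
Denominator: 0.58 * 2 * 96485 = 111922.6
b = 5763.29 / 111922.6 = 0.0515 V/decade

0.0515 V/decade


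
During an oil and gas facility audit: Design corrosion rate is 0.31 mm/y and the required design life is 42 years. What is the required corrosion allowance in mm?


Corrosion allowance = CR × design life
CA = 0.31 * 42 = 13.02 mm

13.02 mm


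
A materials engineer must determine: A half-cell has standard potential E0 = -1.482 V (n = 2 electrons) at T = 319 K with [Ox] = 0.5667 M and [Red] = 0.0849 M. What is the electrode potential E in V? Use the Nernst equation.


Apply the Nernst equation: E = E0 + (RT/nF)*ln([Ox]/[Red])
Step 1: RT/nF = 8.314*319/(2*96485) = 0.01374393 V
Step 2: [Ox]/[Red] = 0.5667/0.0849 = 6.674912
Step 3: ln(6.674912) = 1.898356
Step 4: correction = 0.01374393 * 1.898356 = 0.0261 V
E = -1.482 + 0.0261 = -1.4559 V

-1.4559 V


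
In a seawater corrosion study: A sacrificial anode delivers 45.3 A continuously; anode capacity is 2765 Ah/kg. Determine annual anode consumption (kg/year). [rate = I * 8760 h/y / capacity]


Annual consumption = current * hours per year / capacity
Rate = 45.3 * 8760 / 2765 = 143.5 kg/year

143.5 kg/year


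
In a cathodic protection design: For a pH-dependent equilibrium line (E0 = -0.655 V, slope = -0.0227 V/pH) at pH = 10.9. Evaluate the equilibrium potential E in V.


Apply the Pourbaix line equation: E = E0 + slope*pH
E = -0.655 + (-0.0227)*10.9 = -0.655 + (-0.24743) = -0.90243 V
Rounded to 3 decimal places: E = -0.902 V

-0.902 V


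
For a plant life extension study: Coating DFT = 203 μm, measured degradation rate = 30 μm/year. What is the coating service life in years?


Service life = thickness / degradation rate
Life = 203 / 30 = 6.8 years

6.8 years


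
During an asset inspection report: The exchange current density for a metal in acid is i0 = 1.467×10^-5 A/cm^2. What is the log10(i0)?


i0 = 1.467×10^-5 A/cm^2
log10(i0) = -4.834

-4.834


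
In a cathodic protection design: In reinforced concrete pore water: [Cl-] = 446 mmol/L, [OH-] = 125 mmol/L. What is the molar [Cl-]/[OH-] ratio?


Threshold parameter = [Cl-] / [OH-] (molar basis; both in mmol/L, so units cancel)
Ratio = 446 / 125 = 3.57

3.57


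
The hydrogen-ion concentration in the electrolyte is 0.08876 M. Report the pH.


pH = −log10[H+]
pH = −log10(0.08876) = 1.05

1.05


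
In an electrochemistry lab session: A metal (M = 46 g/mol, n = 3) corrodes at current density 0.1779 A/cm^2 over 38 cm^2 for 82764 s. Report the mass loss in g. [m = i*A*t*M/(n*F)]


Apply Faraday's law: m = i*A*t*M / (n*F)
Total charge passed Q = i*A*t = 0.1779*38*82764 = 559501.1928 C
m = Q*M/(n*F) = 559501.1928*46/(3*96485) = 88.916 g

88.916 g


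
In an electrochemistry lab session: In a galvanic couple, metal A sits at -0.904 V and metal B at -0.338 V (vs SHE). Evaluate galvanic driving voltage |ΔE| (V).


Driving voltage is the absolute potential difference.
|ΔE| = |-0.904 − (-0.338)| = 0.566 V

0.566 V


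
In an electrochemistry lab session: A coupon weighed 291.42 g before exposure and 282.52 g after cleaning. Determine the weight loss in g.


Weight loss = initial − final
WL = 291.42 − 282.52 = 8.9 g

8.9 g


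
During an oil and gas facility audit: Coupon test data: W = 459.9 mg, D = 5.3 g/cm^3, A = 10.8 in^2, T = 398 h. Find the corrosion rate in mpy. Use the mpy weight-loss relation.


Apply the mpy weight-loss relation: CR = 534 * W / (D * A * T)
Numerator: 534 * 459.9 = 245586.6
Denominator: 5.3 * 10.8 * 398 = 22781.52
CR = 245586.6 / 22781.52 = 10.7801 mpy

10.7801 mpy


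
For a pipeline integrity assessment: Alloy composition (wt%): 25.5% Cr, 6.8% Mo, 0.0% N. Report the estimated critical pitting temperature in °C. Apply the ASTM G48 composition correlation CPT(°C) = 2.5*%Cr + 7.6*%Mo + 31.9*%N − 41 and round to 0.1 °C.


Apply the ASTM G48 empirical CPT estimate: CPT(°C) = 2.5*%Cr + 7.6*%Mo + 31.9*%N − 41
2.5*25.5 = 63.75; 7.6*6.8 = 51.68; 31.9*0.0 = 0
CPT = 63.75 + 51.68 + 0 − 41 = 74.43 °C
Rounded to 0.1 °C: CPT ≈ 74.4 °C

74.4 °C


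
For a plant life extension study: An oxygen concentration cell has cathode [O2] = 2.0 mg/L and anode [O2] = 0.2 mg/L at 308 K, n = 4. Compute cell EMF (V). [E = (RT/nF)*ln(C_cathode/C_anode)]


Apply the Nernst concentration-cell relation: E = (RT/nF)*ln(C_cathode/C_anode)
RT/nF = 8.314*308/(4*96485) = 0.006635 V
ln(2.0/0.2) = 2.30259
E = 0.006635 * 2.30259 = 0.01528 V

0.01528 V


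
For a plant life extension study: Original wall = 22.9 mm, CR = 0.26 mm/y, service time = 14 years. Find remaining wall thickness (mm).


Remaining wall = original − CR × time
t = 22.9 − 0.26*14 = 22.9 − 3.64 = 19.26 mm

19.26 mm


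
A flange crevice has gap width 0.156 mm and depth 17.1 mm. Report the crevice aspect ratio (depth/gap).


Aspect ratio = depth / gap
Ratio = 17.1 / 0.156 = 109.6

109.6


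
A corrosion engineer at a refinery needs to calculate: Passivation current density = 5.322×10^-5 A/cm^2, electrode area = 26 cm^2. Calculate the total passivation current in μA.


I = i_pass * A, then convert A → μA (×10^6)
I = 5.322×10^-5 * 26 * 10^6 = 1383.72 μA

1383.72 μA


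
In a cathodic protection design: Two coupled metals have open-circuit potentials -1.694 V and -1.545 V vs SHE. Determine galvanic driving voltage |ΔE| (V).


Driving voltage is the absolute potential difference.
|ΔE| = |-1.694 − (-1.545)| = 0.149 V

0.149 V


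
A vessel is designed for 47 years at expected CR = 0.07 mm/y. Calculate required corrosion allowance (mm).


Corrosion allowance = CR × design life
CA = 0.07 * 47 = 3.29 mm

3.29 mm


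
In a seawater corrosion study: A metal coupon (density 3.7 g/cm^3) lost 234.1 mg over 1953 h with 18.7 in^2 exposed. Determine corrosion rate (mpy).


Apply the mpy weight-loss relation: CR = 534 * W / (D * A * T)
Numerator: 534 * 234.1 = 125009.4
Denominator: 3.7 * 18.7 * 1953 = 135128.07
CR = 125009.4 / 135128.07 = 0.9251 mpy

0.9251 mpy


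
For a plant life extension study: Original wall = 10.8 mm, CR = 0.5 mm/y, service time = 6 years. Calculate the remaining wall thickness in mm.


Remaining wall = original − CR × time
t = 10.8 − 0.5*6 = 10.8 − 3.0 = 7.8 mm

7.8 mm


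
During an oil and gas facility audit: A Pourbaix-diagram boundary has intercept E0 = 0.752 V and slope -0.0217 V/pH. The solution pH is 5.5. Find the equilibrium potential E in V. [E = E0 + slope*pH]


Apply the Pourbaix line equation: E = E0 + slope*pH
E = 0.752 + (-0.0217)*5.5 = 0.752 + (-0.11935) = 0.63265 V
Rounded to 3 decimal places: E = 0.633 V

0.633 V


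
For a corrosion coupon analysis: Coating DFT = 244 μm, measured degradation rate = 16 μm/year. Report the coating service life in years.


Service life = thickness / degradation rate
Life = 244 / 16 = 15.3 years

15.3 years


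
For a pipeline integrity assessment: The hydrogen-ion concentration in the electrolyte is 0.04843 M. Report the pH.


pH = −log10[H+]
pH = −log10(0.04843) = 1.31

1.31


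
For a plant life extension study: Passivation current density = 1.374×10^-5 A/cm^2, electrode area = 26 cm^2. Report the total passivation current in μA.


I = i_pass * A, then convert A → μA (×10^6)
I = 1.374×10^-5 * 26 * 10^6 = 357.24 μA

357.24 μA


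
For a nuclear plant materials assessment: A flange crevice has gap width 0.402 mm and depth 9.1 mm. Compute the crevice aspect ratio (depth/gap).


Aspect ratio = depth / gap
Ratio = 9.1 / 0.402 = 22.6

22.6


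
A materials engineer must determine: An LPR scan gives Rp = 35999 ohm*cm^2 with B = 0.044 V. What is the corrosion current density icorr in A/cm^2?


Apply the Stern-Geary relation: icorr = B / Rp
icorr = 0.044 / 35999 = 1.222×10^-6 A/cm^2

1.222×10^-6 A/cm^2


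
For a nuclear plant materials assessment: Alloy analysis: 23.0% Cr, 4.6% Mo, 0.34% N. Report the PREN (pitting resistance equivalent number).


Apply the PREN formula: PREN = Cr + 3.3*Mo + 16*N
PREN = 23.0 + 3.3*4.6 + 16*0.34
PREN = 23.0 + 15.18 + 5.44 = 43.62

43.62


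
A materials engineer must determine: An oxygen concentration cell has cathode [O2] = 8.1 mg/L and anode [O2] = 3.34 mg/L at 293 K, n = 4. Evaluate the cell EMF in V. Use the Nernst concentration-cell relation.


Apply the Nernst concentration-cell relation: E = (RT/nF)*ln(C_cathode/C_anode)
RT/nF = 8.314*293/(4*96485) = 0.00631187 V
ln(8.1/3.34) = 0.88589
E = 0.00631187 * 0.88589 = 0.00559 V

0.00559 V


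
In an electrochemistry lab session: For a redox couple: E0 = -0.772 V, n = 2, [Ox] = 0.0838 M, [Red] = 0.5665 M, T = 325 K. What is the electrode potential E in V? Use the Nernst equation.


Apply the Nernst equation: E = E0 + (RT/nF)*ln([Ox]/[Red])
Step 1: RT/nF = 8.314*325/(2*96485) = 0.01400244 V
Step 2: [Ox]/[Red] = 0.0838/0.5665 = 0.147926
Step 3: ln(0.147926) = -1.911043
Step 4: correction = 0.01400244 * -1.911043 = -0.0268 V
E = -0.772 + -0.0268 = -0.7988 V

-0.7988 V


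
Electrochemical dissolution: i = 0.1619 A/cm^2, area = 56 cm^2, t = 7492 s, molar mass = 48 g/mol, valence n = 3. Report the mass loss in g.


Apply Faraday's law: m = i*A*t*M / (n*F)
Total charge passed Q = i*A*t = 0.1619*56*7492 = 67925.4688 C
m = Q*M/(n*F) = 67925.4688*48/(3*96485) = 11.264 g

11.264 g


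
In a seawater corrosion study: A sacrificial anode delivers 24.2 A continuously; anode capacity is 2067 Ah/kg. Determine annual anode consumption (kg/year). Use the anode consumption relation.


Annual consumption = current * hours per year / capacity
Rate = 24.2 * 8760 / 2067 = 102.6 kg/year

102.6 kg/year


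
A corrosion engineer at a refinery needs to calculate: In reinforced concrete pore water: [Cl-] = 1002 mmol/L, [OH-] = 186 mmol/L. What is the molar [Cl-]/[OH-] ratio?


Threshold parameter = [Cl-] / [OH-] (molar basis; both in mmol/L, so units cancel)
Ratio = 1002 / 186 = 5.39

5.39


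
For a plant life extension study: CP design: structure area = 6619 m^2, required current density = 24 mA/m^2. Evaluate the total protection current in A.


I = area * current density, then convert mA → A (÷1000)
I = 6619 * 24 / 1000 = 158.86 A

158.86 A


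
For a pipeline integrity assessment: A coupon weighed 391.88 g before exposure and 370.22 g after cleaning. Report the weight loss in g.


Weight loss = initial − final
WL = 391.88 − 370.22 = 21.66 g

21.66 g


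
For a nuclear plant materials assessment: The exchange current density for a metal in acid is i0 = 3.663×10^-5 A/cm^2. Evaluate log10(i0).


i0 = 3.663×10^-5 A/cm^2
log10(i0) = -4.436

-4.436


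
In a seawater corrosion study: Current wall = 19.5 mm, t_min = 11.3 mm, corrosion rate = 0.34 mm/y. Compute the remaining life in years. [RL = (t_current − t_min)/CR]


Apply the remaining-life relation: RL = (t_current − t_min) / CR
RL = (19.5 − 11.3) / 0.34 = 8.2 / 0.34 = 24.1 years

24.1 years


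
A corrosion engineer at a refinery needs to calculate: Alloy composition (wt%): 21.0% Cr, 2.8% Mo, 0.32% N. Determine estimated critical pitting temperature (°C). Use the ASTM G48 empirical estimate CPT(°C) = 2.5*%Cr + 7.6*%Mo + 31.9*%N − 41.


Apply the ASTM G48 empirical CPT estimate: CPT(°C) = 2.5*%Cr + 7.6*%Mo + 31.9*%N − 41
2.5*21.0 = 52.5; 7.6*2.8 = 21.28; 31.9*0.32 = 10.208
CPT = 52.5 + 21.28 + 10.208 − 41 = 42.988 °C
Rounded to 0.1 °C: CPT ≈ 43.0 °C

43.0 °C


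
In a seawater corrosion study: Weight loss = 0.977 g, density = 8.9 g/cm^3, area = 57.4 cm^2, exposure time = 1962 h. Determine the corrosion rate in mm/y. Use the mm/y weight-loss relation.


Apply the mm/y weight-loss relation: CR = 87600 * W / (D * A * T)
Numerator: 87600 * 0.977 = 85585.2
Denominator: 8.9 * 57.4 * 1962 = 1002307.32
CR = 85585.2 / 1002307.32 = 0.0854 mm/y

0.0854 mm/y


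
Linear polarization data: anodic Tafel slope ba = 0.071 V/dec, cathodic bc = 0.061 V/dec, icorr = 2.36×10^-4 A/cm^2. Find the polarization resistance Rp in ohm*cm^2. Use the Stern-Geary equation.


Apply the Stern-Geary equation: Rp = ba*bc / (2.303*icorr*(ba+bc))
ba*bc = 0.071*0.061 = 0.004331
ba+bc = 0.132; 2.303*icorr*(ba+bc) = 2.303*2.36×10^-4*0.132 = 7.1743056×10^-5
Rp = 0.004331 / 7.1743056×10^-5 = 60.4 ohm*cm^2

60.4 ohm*cm^2


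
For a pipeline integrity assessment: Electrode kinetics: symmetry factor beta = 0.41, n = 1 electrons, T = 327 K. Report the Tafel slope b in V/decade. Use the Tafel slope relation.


Apply the Tafel slope relation: b = 2.303*R*T/(beta*n*F)
Numerator: 2.303 * 8.314 * 327 = 6261.12
Denominator: 0.41 * 1 * 96485 = 39558.85
b = 6261.12 / 39558.85 = 0.158 V/decade

0.158 V/decade


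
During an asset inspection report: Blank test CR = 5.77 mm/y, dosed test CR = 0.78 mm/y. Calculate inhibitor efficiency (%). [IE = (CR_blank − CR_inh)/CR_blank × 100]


Apply the inhibitor-efficiency definition: IE = (CR_blank − CR_inh)/CR_blank × 100
IE = (5.77 − 0.78) / 5.77 × 100
IE = 4.99 / 5.77 × 100 = 86.5 %

86.5 %


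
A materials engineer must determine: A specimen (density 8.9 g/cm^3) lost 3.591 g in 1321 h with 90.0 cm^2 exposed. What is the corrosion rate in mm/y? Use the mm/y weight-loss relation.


Apply the mm/y weight-loss relation: CR = 87600 * W / (D * A * T)
Numerator: 87600 * 3.591 = 314571.6
Denominator: 8.9 * 90.0 * 1321 = 1058121.0
CR = 314571.6 / 1058121.0 = 0.297293 mm/y

0.297293 mm/y


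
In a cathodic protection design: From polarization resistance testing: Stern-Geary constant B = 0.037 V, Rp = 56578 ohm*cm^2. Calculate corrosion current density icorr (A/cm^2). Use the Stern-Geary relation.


Apply the Stern-Geary relation: icorr = B / Rp
icorr = 0.037 / 56578 = 6.54×10^-7 A/cm^2

6.54×10^-7 A/cm^2


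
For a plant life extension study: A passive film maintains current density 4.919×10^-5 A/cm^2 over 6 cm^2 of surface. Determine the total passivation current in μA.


I = i_pass * A, then convert A → μA (×10^6)
I = 4.919×10^-5 * 6 * 10^6 = 295.14 μA

295.14 μA


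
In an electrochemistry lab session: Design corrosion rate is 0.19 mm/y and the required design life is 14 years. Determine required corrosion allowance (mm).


Corrosion allowance = CR × design life
CA = 0.19 * 14 = 2.66 mm

2.66 mm


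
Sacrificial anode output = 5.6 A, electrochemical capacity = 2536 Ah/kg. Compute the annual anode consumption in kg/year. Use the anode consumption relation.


Annual consumption = current * hours per year / capacity
Rate = 5.6 * 8760 / 2536 = 19.3 kg/year

19.3 kg/year


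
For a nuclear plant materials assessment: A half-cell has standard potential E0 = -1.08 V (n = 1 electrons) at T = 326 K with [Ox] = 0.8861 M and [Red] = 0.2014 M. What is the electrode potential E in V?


Apply the Nernst equation: E = E0 + (RT/nF)*ln([Ox]/[Red])
Step 1: RT/nF = 8.314*326/(1*96485) = 0.02809104 V
Step 2: [Ox]/[Red] = 0.8861/0.2014 = 4.399702
Step 3: ln(4.399702) = 1.481537
Step 4: correction = 0.02809104 * 1.481537 = 0.042 V
E = -1.08 + 0.042 = -1.038 V

-1.038 V


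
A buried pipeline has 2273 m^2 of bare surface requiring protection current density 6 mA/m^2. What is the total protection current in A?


I = area * current density, then convert mA → A (÷1000)
I = 2273 * 6 / 1000 = 13.64 A

13.64 A


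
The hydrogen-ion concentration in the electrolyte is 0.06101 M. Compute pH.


pH = −log10[H+]
pH = −log10(0.06101) = 1.21

1.21


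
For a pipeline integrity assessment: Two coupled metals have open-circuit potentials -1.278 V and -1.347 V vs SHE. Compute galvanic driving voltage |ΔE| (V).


Driving voltage is the absolute potential difference.
|ΔE| = |-1.278 − (-1.347)| = 0.069 V

0.069 V


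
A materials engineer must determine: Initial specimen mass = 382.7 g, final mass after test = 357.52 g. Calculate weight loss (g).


Weight loss = initial − final
WL = 382.7 − 357.52 = 25.18 g

25.18 g


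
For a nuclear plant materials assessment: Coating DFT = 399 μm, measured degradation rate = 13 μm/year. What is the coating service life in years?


Service life = thickness / degradation rate
Life = 399 / 13 = 30.7 years

30.7 years


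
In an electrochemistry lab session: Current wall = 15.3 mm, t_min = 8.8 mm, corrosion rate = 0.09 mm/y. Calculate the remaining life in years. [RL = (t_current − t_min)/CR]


Apply the remaining-life relation: RL = (t_current − t_min) / CR
RL = (15.3 − 8.8) / 0.09 = 6.5 / 0.09 = 72.2 years

72.2 years


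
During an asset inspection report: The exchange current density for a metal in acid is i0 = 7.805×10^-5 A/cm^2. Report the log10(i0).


i0 = 7.805×10^-5 A/cm^2
log10(i0) = -4.108

-4.108


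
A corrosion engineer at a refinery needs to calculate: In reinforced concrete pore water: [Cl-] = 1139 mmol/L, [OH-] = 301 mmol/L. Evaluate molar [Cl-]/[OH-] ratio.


Threshold parameter = [Cl-] / [OH-] (molar basis; both in mmol/L, so units cancel)
Ratio = 1139 / 301 = 3.78

3.78


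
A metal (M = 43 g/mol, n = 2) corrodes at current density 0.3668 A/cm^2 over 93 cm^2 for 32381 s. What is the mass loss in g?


Apply Faraday's law: m = i*A*t*M / (n*F)
Total charge passed Q = i*A*t = 0.3668*93*32381 = 1104593.6244 C
m = Q*M/(n*F) = 1104593.6244*43/(2*96485) = 246.13943 g

246.13943 g


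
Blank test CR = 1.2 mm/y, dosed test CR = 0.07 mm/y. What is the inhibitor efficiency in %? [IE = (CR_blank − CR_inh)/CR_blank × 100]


Apply the inhibitor-efficiency definition: IE = (CR_blank − CR_inh)/CR_blank × 100
IE = (1.2 − 0.07) / 1.2 × 100
IE = 1.13 / 1.2 × 100 = 94.2 %

94.2 %


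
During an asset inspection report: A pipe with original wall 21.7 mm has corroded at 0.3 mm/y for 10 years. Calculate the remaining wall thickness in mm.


Remaining wall = original − CR × time
t = 21.7 − 0.3*10 = 21.7 − 3.0 = 18.7 mm

18.7 mm


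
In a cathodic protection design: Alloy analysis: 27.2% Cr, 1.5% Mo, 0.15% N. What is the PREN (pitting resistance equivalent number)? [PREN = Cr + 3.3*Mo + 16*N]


Apply the PREN formula: PREN = Cr + 3.3*Mo + 16*N
PREN = 27.2 + 3.3*1.5 + 16*0.15
PREN = 27.2 + 4.95 + 2.4 = 34.55

34.55


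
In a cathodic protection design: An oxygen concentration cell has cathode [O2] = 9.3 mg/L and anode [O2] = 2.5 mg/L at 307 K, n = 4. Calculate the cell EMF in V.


Apply the Nernst concentration-cell relation: E = (RT/nF)*ln(C_cathode/C_anode)
RT/nF = 8.314*307/(4*96485) = 0.00661346 V
ln(9.3/2.5) = 1.31372
E = 0.00661346 * 1.31372 = 0.00869 V

0.00869 V


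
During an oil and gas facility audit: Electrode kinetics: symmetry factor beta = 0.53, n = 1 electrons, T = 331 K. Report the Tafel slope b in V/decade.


Apply the Tafel slope relation: b = 2.303*R*T/(beta*n*F)
Numerator: 2.303 * 8.314 * 331 = 6337.7
Denominator: 0.53 * 1 * 96485 = 51137.05
b = 6337.7 / 51137.05 = 0.1239 V/decade

0.1239 V/decade


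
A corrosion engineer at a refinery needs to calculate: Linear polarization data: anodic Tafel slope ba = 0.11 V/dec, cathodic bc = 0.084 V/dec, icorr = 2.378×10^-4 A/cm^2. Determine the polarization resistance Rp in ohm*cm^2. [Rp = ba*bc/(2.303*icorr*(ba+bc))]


Apply the Stern-Geary equation: Rp = ba*bc / (2.303*icorr*(ba+bc))
ba*bc = 0.11*0.084 = 0.00924
ba+bc = 0.194; 2.303*icorr*(ba+bc) = 2.303*2.378×10^-4*0.194 = 1.0624476×10^-4
Rp = 0.00924 / 1.0624476×10^-4 = 86.97 ohm*cm^2

86.97 ohm*cm^2


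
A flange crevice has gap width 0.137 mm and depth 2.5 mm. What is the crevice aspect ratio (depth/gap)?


Aspect ratio = depth / gap
Ratio = 2.5 / 0.137 = 18.2

18.2


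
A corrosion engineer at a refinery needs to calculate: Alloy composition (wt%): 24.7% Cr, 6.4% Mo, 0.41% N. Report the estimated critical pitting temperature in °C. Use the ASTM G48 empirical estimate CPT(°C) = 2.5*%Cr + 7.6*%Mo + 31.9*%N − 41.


Apply the ASTM G48 empirical CPT estimate: CPT(°C) = 2.5*%Cr + 7.6*%Mo + 31.9*%N − 41
2.5*24.7 = 61.75; 7.6*6.4 = 48.64; 31.9*0.41 = 13.079
CPT = 61.75 + 48.64 + 13.079 − 41 = 82.469 °C
Rounded to 0.1 °C: CPT ≈ 82.5 °C

82.5 °C


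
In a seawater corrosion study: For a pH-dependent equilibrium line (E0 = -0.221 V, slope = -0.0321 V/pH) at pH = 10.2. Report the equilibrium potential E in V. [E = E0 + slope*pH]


Apply the Pourbaix line equation: E = E0 + slope*pH
E = -0.221 + (-0.0321)*10.2 = -0.221 + (-0.32742) = -0.54842 V
Rounded to 4 decimal places: E = -0.5484 V

-0.5484 V


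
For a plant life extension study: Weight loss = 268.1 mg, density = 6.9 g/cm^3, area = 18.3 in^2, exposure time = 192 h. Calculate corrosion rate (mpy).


Apply the mpy weight-loss relation: CR = 534 * W / (D * A * T)
Numerator: 534 * 268.1 = 143165.4
Denominator: 6.9 * 18.3 * 192 = 24243.84
CR = 143165.4 / 24243.84 = 5.90523 mpy

5.90523 mpy


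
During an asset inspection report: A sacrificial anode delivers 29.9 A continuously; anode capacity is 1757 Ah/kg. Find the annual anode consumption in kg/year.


Annual consumption = current * hours per year / capacity
Rate = 29.9 * 8760 / 1757 = 149.1 kg/year

149.1 kg/year


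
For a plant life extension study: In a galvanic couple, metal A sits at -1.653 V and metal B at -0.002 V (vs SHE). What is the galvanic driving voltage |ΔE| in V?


Driving voltage is the absolute potential difference.
|ΔE| = |-1.653 − (-0.002)| = 1.651 V

1.651 V


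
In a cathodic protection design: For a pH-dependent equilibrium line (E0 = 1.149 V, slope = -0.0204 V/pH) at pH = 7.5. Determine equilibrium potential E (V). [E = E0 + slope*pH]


Apply the Pourbaix line equation: E = E0 + slope*pH
E = 1.149 + (-0.0204)*7.5 = 1.149 + (-0.153) = 0.996 V
Rounded to 4 decimal places: E = 0.9960 V

0.9960 V


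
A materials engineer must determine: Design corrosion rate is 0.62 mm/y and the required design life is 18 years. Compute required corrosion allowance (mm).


Corrosion allowance = CR × design life
CA = 0.62 * 18 = 11.16 mm

11.16 mm


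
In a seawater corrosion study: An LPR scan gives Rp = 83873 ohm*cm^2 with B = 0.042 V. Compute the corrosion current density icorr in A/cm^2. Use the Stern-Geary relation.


Apply the Stern-Geary relation: icorr = B / Rp
icorr = 0.042 / 83873 = 5.008×10^-7 A/cm^2

5.008×10^-7 A/cm^2


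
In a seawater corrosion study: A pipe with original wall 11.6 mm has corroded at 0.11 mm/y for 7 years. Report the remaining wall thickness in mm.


Remaining wall = original − CR × time
t = 11.6 − 0.11*7 = 11.6 − 0.77 = 10.83 mm

10.83 mm


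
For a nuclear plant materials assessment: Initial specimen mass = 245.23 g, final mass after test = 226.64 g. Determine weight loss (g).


Weight loss = initial − final
WL = 245.23 − 226.64 = 18.59 g

18.59 g


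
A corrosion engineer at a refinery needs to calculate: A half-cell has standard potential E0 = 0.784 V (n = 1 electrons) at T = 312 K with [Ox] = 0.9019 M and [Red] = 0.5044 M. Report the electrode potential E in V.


Apply the Nernst equation: E = E0 + (RT/nF)*ln([Ox]/[Red])
Step 1: RT/nF = 8.314*312/(1*96485) = 0.02688468 V
Step 2: [Ox]/[Red] = 0.9019/0.5044 = 1.788065
Step 3: ln(1.788065) = 0.581134
Step 4: correction = 0.02688468 * 0.581134 = 0.016 V
E = 0.784 + 0.016 = 0.8 V

0.8 V


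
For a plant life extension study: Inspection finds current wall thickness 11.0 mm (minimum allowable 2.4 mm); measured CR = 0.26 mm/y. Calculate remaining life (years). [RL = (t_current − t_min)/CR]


Apply the remaining-life relation: RL = (t_current − t_min) / CR
RL = (11.0 − 2.4) / 0.26 = 8.6 / 0.26 = 33.1 years

33.1 years


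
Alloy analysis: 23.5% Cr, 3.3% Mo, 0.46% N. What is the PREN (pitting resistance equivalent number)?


Apply the PREN formula: PREN = Cr + 3.3*Mo + 16*N
PREN = 23.5 + 3.3*3.3 + 16*0.46
PREN = 23.5 + 10.89 + 7.36 = 41.75

41.75


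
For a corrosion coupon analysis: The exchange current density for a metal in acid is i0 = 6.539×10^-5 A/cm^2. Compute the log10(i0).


i0 = 6.539×10^-5 A/cm^2
log10(i0) = -4.184

-4.184


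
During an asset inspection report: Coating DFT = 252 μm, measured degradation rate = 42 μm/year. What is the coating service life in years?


Service life = thickness / degradation rate
Life = 252 / 42 = 6.0 years

6.0 years


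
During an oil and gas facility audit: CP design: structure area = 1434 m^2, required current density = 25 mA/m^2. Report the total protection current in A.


I = area * current density, then convert mA → A (÷1000)
I = 1434 * 25 / 1000 = 35.85 A

35.85 A


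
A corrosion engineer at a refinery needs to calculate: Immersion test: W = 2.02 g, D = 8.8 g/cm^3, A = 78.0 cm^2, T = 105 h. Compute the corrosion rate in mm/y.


Apply the mm/y weight-loss relation: CR = 87600 * W / (D * A * T)
Numerator: 87600 * 2.02 = 176952.0
Denominator: 8.8 * 78.0 * 105 = 72072.0
CR = 176952.0 / 72072.0 = 2.45521 mm/y

2.45521 mm/y


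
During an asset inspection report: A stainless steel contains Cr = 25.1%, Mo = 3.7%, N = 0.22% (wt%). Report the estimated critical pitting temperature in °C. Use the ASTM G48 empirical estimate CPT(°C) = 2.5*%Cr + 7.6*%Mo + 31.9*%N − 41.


Apply the ASTM G48 empirical CPT estimate: CPT(°C) = 2.5*%Cr + 7.6*%Mo + 31.9*%N − 41
2.5*25.1 = 62.75; 7.6*3.7 = 28.12; 31.9*0.22 = 7.018
CPT = 62.75 + 28.12 + 7.018 − 41 = 56.888 °C
Rounded to 0.1 °C: CPT ≈ 56.9 °C

56.9 °C


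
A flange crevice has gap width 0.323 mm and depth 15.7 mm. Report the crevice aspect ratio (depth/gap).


Aspect ratio = depth / gap
Ratio = 15.7 / 0.323 = 48.6

48.6


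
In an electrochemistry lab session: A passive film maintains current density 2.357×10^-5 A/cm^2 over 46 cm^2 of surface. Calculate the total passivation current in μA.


I = i_pass * A, then convert A → μA (×10^6)
I = 2.357×10^-5 * 46 * 10^6 = 1084.22 μA

1084.22 μA


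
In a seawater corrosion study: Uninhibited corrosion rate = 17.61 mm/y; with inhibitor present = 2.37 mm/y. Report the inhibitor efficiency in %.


Apply the inhibitor-efficiency definition: IE = (CR_blank − CR_inh)/CR_blank × 100
IE = (17.61 − 2.37) / 17.61 × 100
IE = 15.24 / 17.61 × 100 = 86.5 %

86.5 %


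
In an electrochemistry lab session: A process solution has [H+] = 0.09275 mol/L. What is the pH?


pH = −log10[H+]
pH = −log10(0.09275) = 1.03

1.03


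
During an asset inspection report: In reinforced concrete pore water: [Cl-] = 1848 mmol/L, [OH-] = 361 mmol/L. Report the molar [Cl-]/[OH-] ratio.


Threshold parameter = [Cl-] / [OH-] (molar basis; both in mmol/L, so units cancel)
Ratio = 1848 / 361 = 5.12

5.12


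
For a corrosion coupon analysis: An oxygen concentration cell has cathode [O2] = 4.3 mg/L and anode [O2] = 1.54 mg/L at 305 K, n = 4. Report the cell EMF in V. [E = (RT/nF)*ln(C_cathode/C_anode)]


Apply the Nernst concentration-cell relation: E = (RT/nF)*ln(C_cathode/C_anode)
RT/nF = 8.314*305/(4*96485) = 0.00657037 V
ln(4.3/1.54) = 1.02683
E = 0.00657037 * 1.02683 = 0.00675 V

0.00675 V


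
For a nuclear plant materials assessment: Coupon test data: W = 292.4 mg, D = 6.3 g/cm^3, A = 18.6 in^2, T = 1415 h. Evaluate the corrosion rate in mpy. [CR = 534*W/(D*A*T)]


Apply the mpy weight-loss relation: CR = 534 * W / (D * A * T)
Numerator: 534 * 292.4 = 156141.6
Denominator: 6.3 * 18.6 * 1415 = 165809.7
CR = 156141.6 / 165809.7 = 0.942 mpy

0.942 mpy


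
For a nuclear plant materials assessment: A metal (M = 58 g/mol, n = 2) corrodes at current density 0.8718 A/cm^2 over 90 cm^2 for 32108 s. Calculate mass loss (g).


Apply Faraday's law: m = i*A*t*M / (n*F)
Total charge passed Q = i*A*t = 0.8718*90*32108 = 2519257.896 C
m = Q*M/(n*F) = 2519257.896*58/(2*96485) = 757.2004 g

757.2004 g


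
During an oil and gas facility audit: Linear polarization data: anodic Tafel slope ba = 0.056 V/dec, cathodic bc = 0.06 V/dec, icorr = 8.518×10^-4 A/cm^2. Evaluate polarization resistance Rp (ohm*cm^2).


Apply the Stern-Geary equation: Rp = ba*bc / (2.303*icorr*(ba+bc))
ba*bc = 0.056*0.06 = 0.00336
ba+bc = 0.116; 2.303*icorr*(ba+bc) = 2.303*8.518×10^-4*0.116 = 2.2755667×10^-4
Rp = 0.00336 / 2.2755667×10^-4 = 14.8 ohm*cm^2

14.8 ohm*cm^2
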